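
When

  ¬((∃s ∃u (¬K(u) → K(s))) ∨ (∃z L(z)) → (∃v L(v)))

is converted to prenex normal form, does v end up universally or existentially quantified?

universal

Rewrite implications/biconditionals: A → B as ¬A ∨ B.
  ¬(¬((∃s ∃u (¬¬K(u) ∨ K(s))) ∨ (∃z L(z))) ∨ (∃v L(v)))
Move each ¬ inward, flipping quantifiers it crosses:
  ((∃s ∃u (K(u) ∨ K(s))) ∨ (∃z L(z))) ∧ (∀v ¬L(v))
All bound variables are already distinct, so no renaming is needed.
Pull the quantifiers to the front (each side's bound variable is not free in the other side):
  ∃s ∃u ∃z ∀v ((K(u) ∨ K(s) ∨ L(z)) ∧ ¬L(v))
The quantifier ∃v sits under an odd number of negations (counting the antecedent side of each →), so it flips to ∀v.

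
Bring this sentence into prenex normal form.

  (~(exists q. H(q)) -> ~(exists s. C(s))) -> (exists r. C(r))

forall q. exists s. exists r. (~H(q) & C(s) | C(r))

Rewrite implications/biconditionals: A → B as ¬A ∨ B.
  ~(~~(exists q. H(q)) | ~(exists s. C(s))) | (exists r. C(r))
Move each ¬ inward, flipping quantifiers it crosses:
  (forall q. ~H(q)) & (exists s. C(s)) | (exists r. C(r))
All bound variables are already distinct, so no renaming is needed.
Finally move all quantifiers to the prefix:
  forall q. exists s. exists r. (~H(q) & C(s) | C(r))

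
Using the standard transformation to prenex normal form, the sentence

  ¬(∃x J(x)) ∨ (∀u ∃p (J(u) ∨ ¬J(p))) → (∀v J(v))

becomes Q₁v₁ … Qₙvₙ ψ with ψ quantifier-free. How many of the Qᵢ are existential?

Eliminate → and ↔ using ¬ and ∨.
  ¬(¬(∃x J(x)) ∨ (∀u ∃p (J(u) ∨ ¬J(p)))) ∨ (∀v J(v))
Move each ¬ inward, flipping quantifiers it crosses:
  (∃x J(x)) ∧ (∃u ∀p (¬J(u) ∧ J(p))) ∨ (∀v J(v))
Finally move all quantifiers to the prefix:
  ∃x ∃u ∀p ∀v (J(x) ∧ ¬J(u) ∧ J(p) ∨ J(v))
The prefix is ∃x ∃u ∀p ∀v: 2 universal, 2 existential.

2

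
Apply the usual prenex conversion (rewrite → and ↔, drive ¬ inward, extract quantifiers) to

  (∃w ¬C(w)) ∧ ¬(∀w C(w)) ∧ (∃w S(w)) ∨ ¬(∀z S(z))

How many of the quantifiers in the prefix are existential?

Move each ¬ inward, flipping quantifiers it crosses:
  (∃w ¬C(w)) ∧ (∃w ¬C(w)) ∧ (∃w S(w)) ∨ (∃z ¬S(z))
Standardize variables apart so no two quantifiers bind the same name: w↦s, w↦x1.
  (∃w ¬C(w)) ∧ (∃s ¬C(s)) ∧ (∃x1 S(x1)) ∨ (∃z ¬S(z))
Pull the quantifiers to the front (each side's bound variable is not free in the other side):
  ∃w ∃s ∃x1 ∃z (¬C(w) ∧ ¬C(s) ∧ S(x1) ∨ ¬S(z))
The prefix is ∃w ∃s ∃x1 ∃z: 0 universal, 4 existential.

4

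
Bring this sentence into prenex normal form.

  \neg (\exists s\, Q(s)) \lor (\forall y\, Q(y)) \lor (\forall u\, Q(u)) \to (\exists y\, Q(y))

\exists s\, \exists y\, \exists u\, \exists x1\, (Q(s) \land \neg Q(y) \land \neg Q(u) \lor Q(x1))

First replace A → B with ¬A ∨ B.
  \neg (\neg (\exists s\, Q(s)) \lor (\forall y\, Q(y)) \lor (\forall u\, Q(u))) \lor (\exists y\, Q(y))
Push ¬ through the quantifiers and connectives to reach negation normal form:
  (\exists s\, Q(s)) \land (\exists y\, \neg Q(y)) \land (\exists u\, \neg Q(u)) \lor (\exists y\, Q(y))
Standardize variables apart so no two quantifiers bind the same name: y↦x1.
  (\exists s\, Q(s)) \land (\exists y\, \neg Q(y)) \land (\exists u\, \neg Q(u)) \lor (\exists x1\, Q(x1))
Finally move all quantifiers to the prefix:
  \exists s\, \exists y\, \exists u\, \exists x1\, (Q(s) \land \neg Q(y) \land \neg Q(u) \lor Q(x1))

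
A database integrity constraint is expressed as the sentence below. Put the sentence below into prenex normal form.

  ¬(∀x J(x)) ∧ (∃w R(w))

∃x ∃w (¬J(x) ∧ R(w))

Drive negations inward (¬∀x A ≡ ∃x ¬A, ¬∃x A ≡ ∀x ¬A, De Morgan for ∧/∨):
  (∃x ¬J(x)) ∧ (∃w R(w))
All bound variables are already distinct, so no renaming is needed.
Extract every quantifier outward, since the variables are now distinct and don't occur free across branches:
  ∃x ∃w (¬J(x) ∧ R(w))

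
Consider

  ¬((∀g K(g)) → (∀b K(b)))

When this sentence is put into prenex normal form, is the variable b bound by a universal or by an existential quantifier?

existential

First replace A → B with ¬A ∨ B.
  ¬(¬(∀g K(g)) ∨ (∀b K(b)))
Drive negations inward (¬∀x A ≡ ∃x ¬A, ¬∃x A ≡ ∀x ¬A, De Morgan for ∧/∨):
  (∀g K(g)) ∧ (∃b ¬K(b))
All bound variables are already distinct, so no renaming is needed.
Extract every quantifier outward, since the variables are now distinct and don't occur free across branches:
  ∀g ∃b (K(g) ∧ ¬K(b))
The quantifier ∀b sits under an odd number of negations (counting the antecedent side of each →), so it flips to ∃b.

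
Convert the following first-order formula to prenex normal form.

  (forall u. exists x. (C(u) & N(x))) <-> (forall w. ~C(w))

Eliminate → and ↔ using ¬ and ∨; A ↔ B as (¬A ∨ B) ∧ (¬B ∨ A).
  (~(forall u. exists x. (C(u) & N(x))) | (forall w. ~C(w))) & (~(forall w. ~C(w)) | (forall u. exists x. (C(u) & N(x))))
Drive negations inward (¬∀x A ≡ ∃x ¬A, ¬∃x A ≡ ∀x ¬A, De Morgan for ∧/∨):
  ((exists u. forall x. (~C(u) | ~N(x))) | (forall w. ~C(w))) & ((exists w. C(w)) | (forall u. exists x. (C(u) & N(x))))
Standardize variables apart so no two quantifiers bind the same name: w↦c, u↦s, x↦a.
  ((exists u. forall x. (~C(u) | ~N(x))) | (forall w. ~C(w))) & ((exists c. C(c)) | (forall s. exists a. (C(s) & N(a))))
Pull the quantifiers to the front (each side's bound variable is not free in the other side):
  exists u. forall x. forall w. exists c. forall s. exists a. ((~C(u) | ~N(x) | ~C(w)) & (C(c) | C(s) & N(a)))

exists u. forall x. forall w. exists c. forall s. exists a. ((~C(u) | ~N(x) | ~C(w)) & (C(c) | C(s) & N(a)))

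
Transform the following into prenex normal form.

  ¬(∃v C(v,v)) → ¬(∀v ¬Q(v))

Eliminate → and ↔ using ¬ and ∨.
  ¬¬(∃v C(v,v)) ∨ ¬(∀v ¬Q(v))
Drive negations inward (¬∀x A ≡ ∃x ¬A, ¬∃x A ≡ ∀x ¬A, De Morgan for ∧/∨):
  (∃v C(v,v)) ∨ (∃v Q(v))
Rename bound variables to avoid capture: v↦p.
  (∃v C(v,v)) ∨ (∃p Q(p))
Finally move all quantifiers to the prefix:
  ∃v ∃p (C(v,v) ∨ Q(p))

∃v ∃p (C(v,v) ∨ Q(p))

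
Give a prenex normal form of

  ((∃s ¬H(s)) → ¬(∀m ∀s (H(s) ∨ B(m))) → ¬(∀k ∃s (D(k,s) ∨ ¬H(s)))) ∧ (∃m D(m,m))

∀s ∀m ∀z1 ∃k ∀v1 ∃t ((H(s) ∨ H(z1) ∨ B(m) ∨ ¬D(k,v1) ∧ H(v1)) ∧ D(t,t))

Eliminate → and ↔ using ¬ and ∨.
  (¬(∃s ¬H(s)) ∨ ¬¬(∀m ∀s (H(s) ∨ B(m))) ∨ ¬(∀k ∃s (D(k,s) ∨ ¬H(s)))) ∧ (∃m D(m,m))
Drive negations inward (¬∀x A ≡ ∃x ¬A, ¬∃x A ≡ ∀x ¬A, De Morgan for ∧/∨):
  ((∀s H(s)) ∨ (∀m ∀s (H(s) ∨ B(m))) ∨ (∃k ∀s (¬D(k,s) ∧ H(s)))) ∧ (∃m D(m,m))
Standardize variables apart so no two quantifiers bind the same name: s↦z1, s↦v1, m↦t.
  ((∀s H(s)) ∨ (∀m ∀z1 (H(z1) ∨ B(m))) ∨ (∃k ∀v1 (¬D(k,v1) ∧ H(v1)))) ∧ (∃t D(t,t))
Finally move all quantifiers to the prefix:
  ∀s ∀m ∀z1 ∃k ∀v1 ∃t ((H(s) ∨ H(z1) ∨ B(m) ∨ ¬D(k,v1) ∧ H(v1)) ∧ D(t,t))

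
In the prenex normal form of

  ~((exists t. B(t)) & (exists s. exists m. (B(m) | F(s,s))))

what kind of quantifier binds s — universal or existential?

Push ¬ through the quantifiers and connectives to reach negation normal form:
  (forall t. ~B(t)) | (forall s. forall m. (~B(m) & ~F(s,s)))
All bound variables are already distinct, so no renaming is needed.
Pull the quantifiers to the front (each side's bound variable is not free in the other side):
  forall t. forall s. forall m. (~B(t) | ~B(m) & ~F(s,s))
The quantifier exists s sits under an odd number of negations, so it flips to forall s.

universal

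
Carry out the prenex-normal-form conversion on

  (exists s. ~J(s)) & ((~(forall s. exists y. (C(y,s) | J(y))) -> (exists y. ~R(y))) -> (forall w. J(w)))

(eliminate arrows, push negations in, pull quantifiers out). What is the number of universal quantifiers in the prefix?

3

First replace A → B with ¬A ∨ B.
  (exists s. ~J(s)) & (~(~~(forall s. exists y. (C(y,s) | J(y))) | (exists y. ~R(y))) | (forall w. J(w)))
Push ¬ through the quantifiers and connectives to reach negation normal form:
  (exists s. ~J(s)) & ((exists s. forall y. (~C(y,s) & ~J(y))) & (forall y. R(y)) | (forall w. J(w)))
Rename bound variables to avoid capture: s↦z, y↦u.
  (exists s. ~J(s)) & ((exists z. forall y. (~C(y,z) & ~J(y))) & (forall u. R(u)) | (forall w. J(w)))
Pull the quantifiers to the front (each side's bound variable is not free in the other side):
  exists s. exists z. forall y. forall u. forall w. (~J(s) & (~C(y,z) & ~J(y) & R(u) | J(w)))
The prefix is exists s exists z forall y forall u forall w: 3 universal, 2 existential.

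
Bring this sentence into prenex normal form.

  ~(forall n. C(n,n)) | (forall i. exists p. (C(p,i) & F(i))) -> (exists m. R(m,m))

forall n. exists i. forall p. exists m. (C(n,n) & (~C(p,i) | ~F(i)) | R(m,m))

Rewrite implications/biconditionals: A → B as ¬A ∨ B.
  ~(~(forall n. C(n,n)) | (forall i. exists p. (C(p,i) & F(i)))) | (exists m. R(m,m))
Drive negations inward (¬∀x A ≡ ∃x ¬A, ¬∃x A ≡ ∀x ¬A, De Morgan for ∧/∨):
  (forall n. C(n,n)) & (exists i. forall p. (~C(p,i) | ~F(i))) | (exists m. R(m,m))
Finally move all quantifiers to the prefix:
  forall n. exists i. forall p. exists m. (C(n,n) & (~C(p,i) | ~F(i)) | R(m,m))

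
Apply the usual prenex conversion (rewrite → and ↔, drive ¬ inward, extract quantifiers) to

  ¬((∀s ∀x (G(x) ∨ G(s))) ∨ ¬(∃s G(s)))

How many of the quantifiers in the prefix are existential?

3

Move each ¬ inward, flipping quantifiers it crosses:
  (∃s ∃x (¬G(x) ∧ ¬G(s))) ∧ (∃s G(s))
Give each quantifier a distinct variable: s↦t.
  (∃s ∃x (¬G(x) ∧ ¬G(s))) ∧ (∃t G(t))
Finally move all quantifiers to the prefix:
  ∃s ∃x ∃t (¬G(x) ∧ ¬G(s) ∧ G(t))
The prefix is ∃s ∃x ∃t: 0 universal, 3 existential.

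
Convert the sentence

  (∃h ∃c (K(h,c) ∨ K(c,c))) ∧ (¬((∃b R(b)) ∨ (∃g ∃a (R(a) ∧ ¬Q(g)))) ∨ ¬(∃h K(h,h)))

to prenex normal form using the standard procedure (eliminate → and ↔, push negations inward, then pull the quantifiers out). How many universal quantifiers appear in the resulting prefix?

4

Drive negations inward (¬∀x A ≡ ∃x ¬A, ¬∃x A ≡ ∀x ¬A, De Morgan for ∧/∨):
  (∃h ∃c (K(h,c) ∨ K(c,c))) ∧ ((∀b ¬R(b)) ∧ (∀g ∀a (¬R(a) ∨ Q(g))) ∨ (∀h ¬K(h,h)))
Give each quantifier a distinct variable: h↦u.
  (∃h ∃c (K(h,c) ∨ K(c,c))) ∧ ((∀b ¬R(b)) ∧ (∀g ∀a (¬R(a) ∨ Q(g))) ∨ (∀u ¬K(u,u)))
Finally move all quantifiers to the prefix:
  ∃h ∃c ∀b ∀g ∀a ∀u ((K(h,c) ∨ K(c,c)) ∧ (¬R(b) ∧ (¬R(a) ∨ Q(g)) ∨ ¬K(u,u)))
The prefix is ∃h ∃c ∀b ∀g ∀a ∀u: 4 universal, 2 existential.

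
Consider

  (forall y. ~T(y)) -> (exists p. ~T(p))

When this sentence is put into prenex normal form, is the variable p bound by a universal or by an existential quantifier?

existential

Eliminate → and ↔ using ¬ and ∨.
  ~(forall y. ~T(y)) | (exists p. ~T(p))
Drive negations inward (¬∀x A ≡ ∃x ¬A, ¬∃x A ≡ ∀x ¬A, De Morgan for ∧/∨):
  (exists y. T(y)) | (exists p. ~T(p))
All bound variables are already distinct, so no renaming is needed.
Pull the quantifiers to the front (each side's bound variable is not free in the other side):
  exists y. exists p. (T(y) | ~T(p))
The quantifier exists p sits under an even number of negations (counting the antecedent side of each →), so it remains existential.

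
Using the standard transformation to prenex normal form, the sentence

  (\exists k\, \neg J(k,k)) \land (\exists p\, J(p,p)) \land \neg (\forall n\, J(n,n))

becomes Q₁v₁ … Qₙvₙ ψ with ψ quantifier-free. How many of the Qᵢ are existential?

Push ¬ through the quantifiers and connectives to reach negation normal form:
  (\exists k\, \neg J(k,k)) \land (\exists p\, J(p,p)) \land (\exists n\, \neg J(n,n))
Pull the quantifiers to the front (each side's bound variable is not free in the other side):
  \exists k\, \exists p\, \exists n\, (\neg J(k,k) \land J(p,p) \land \neg J(n,n))
The prefix is \exists k \exists p \exists n: 0 universal, 3 existential.

3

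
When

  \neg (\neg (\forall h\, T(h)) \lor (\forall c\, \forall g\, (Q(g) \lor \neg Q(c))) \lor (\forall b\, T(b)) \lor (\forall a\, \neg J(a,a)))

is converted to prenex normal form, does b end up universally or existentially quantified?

Push ¬ through the quantifiers and connectives to reach negation normal form:
  (\forall h\, T(h)) \land (\exists c\, \exists g\, (\neg Q(g) \land Q(c))) \land (\exists b\, \neg T(b)) \land (\exists a\, J(a,a))
All bound variables are already distinct, so no renaming is needed.
Extract every quantifier outward, since the variables are now distinct and don't occur free across branches:
  \forall h\, \exists c\, \exists g\, \exists b\, \exists a\, (T(h) \land \neg Q(g) \land Q(c) \land \neg T(b) \land J(a,a))
The quantifier \forall b sits under an odd number of negations, so it flips to \exists b.

existential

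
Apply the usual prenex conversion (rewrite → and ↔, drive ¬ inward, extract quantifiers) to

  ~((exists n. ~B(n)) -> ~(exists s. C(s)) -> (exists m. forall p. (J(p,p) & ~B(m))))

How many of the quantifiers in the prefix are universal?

Rewrite implications/biconditionals: A → B as ¬A ∨ B.
  ~(~(exists n. ~B(n)) | ~~(exists s. C(s)) | (exists m. forall p. (J(p,p) & ~B(m))))
Move each ¬ inward, flipping quantifiers it crosses:
  (exists n. ~B(n)) & (forall s. ~C(s)) & (forall m. exists p. (~J(p,p) | B(m)))
Pull the quantifiers to the front (each side's bound variable is not free in the other side):
  exists n. forall s. forall m. exists p. (~B(n) & ~C(s) & (~J(p,p) | B(m)))
The prefix is exists n forall s forall m exists p: 2 universal, 2 existential.

2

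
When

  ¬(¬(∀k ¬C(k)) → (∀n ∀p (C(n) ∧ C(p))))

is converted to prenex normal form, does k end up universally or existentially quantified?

existential

Rewrite implications/biconditionals: A → B as ¬A ∨ B.
  ¬(¬¬(∀k ¬C(k)) ∨ (∀n ∀p (C(n) ∧ C(p))))
Push ¬ through the quantifiers and connectives to reach negation normal form:
  (∃k C(k)) ∧ (∃n ∃p (¬C(n) ∨ ¬C(p)))
Pull the quantifiers to the front (each side's bound variable is not free in the other side):
  ∃k ∃n ∃p (C(k) ∧ (¬C(n) ∨ ¬C(p)))
The quantifier ∀k sits under an odd number of negations (counting the antecedent side of each →), so it flips to ∃k.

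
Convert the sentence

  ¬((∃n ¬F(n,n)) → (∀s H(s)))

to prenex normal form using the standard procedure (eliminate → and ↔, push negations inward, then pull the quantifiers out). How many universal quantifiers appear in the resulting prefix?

Eliminate → and ↔ using ¬ and ∨.
  ¬(¬(∃n ¬F(n,n)) ∨ (∀s H(s)))
Drive negations inward (¬∀x A ≡ ∃x ¬A, ¬∃x A ≡ ∀x ¬A, De Morgan for ∧/∨):
  (∃n ¬F(n,n)) ∧ (∃s ¬H(s))
Extract every quantifier outward, since the variables are now distinct and don't occur free across branches:
  ∃n ∃s (¬F(n,n) ∧ ¬H(s))
The prefix is ∃n ∃s: 0 universal, 2 existential.

0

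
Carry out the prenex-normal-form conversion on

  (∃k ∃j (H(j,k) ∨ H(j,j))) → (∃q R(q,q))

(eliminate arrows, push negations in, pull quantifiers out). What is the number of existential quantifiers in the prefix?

Rewrite implications/biconditionals: A → B as ¬A ∨ B.
  ¬(∃k ∃j (H(j,k) ∨ H(j,j))) ∨ (∃q R(q,q))
Push ¬ through the quantifiers and connectives to reach negation normal form:
  (∀k ∀j (¬H(j,k) ∧ ¬H(j,j))) ∨ (∃q R(q,q))
All bound variables are already distinct, so no renaming is needed.
Pull the quantifiers to the front (each side's bound variable is not free in the other side):
  ∀k ∀j ∃q (¬H(j,k) ∧ ¬H(j,j) ∨ R(q,q))
The prefix is ∀k ∀j ∃q: 2 universal, 1 existential.

1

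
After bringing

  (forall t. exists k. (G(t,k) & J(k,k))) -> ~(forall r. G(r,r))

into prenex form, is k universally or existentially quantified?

Rewrite implications/biconditionals: A → B as ¬A ∨ B.
  ~(forall t. exists k. (G(t,k) & J(k,k))) | ~(forall r. G(r,r))
Push ¬ through the quantifiers and connectives to reach negation normal form:
  (exists t. forall k. (~G(t,k) | ~J(k,k))) | (exists r. ~G(r,r))
Extract every quantifier outward, since the variables are now distinct and don't occur free across branches:
  exists t. forall k. exists r. (~G(t,k) | ~J(k,k) | ~G(r,r))
The quantifier exists k sits under an odd number of negations (counting the antecedent side of each →), so it flips to forall k.

universal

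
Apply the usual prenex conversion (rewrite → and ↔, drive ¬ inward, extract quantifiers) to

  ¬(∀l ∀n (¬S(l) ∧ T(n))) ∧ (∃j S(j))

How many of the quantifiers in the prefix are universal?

Push ¬ through the quantifiers and connectives to reach negation normal form:
  (∃l ∃n (S(l) ∨ ¬T(n))) ∧ (∃j S(j))
Extract every quantifier outward, since the variables are now distinct and don't occur free across branches:
  ∃l ∃n ∃j ((S(l) ∨ ¬T(n)) ∧ S(j))
The prefix is ∃l ∃n ∃j: 0 universal, 3 existential.

0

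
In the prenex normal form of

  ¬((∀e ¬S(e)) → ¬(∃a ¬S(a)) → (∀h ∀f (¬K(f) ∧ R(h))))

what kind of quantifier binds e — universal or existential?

Eliminate → and ↔ using ¬ and ∨.
  ¬(¬(∀e ¬S(e)) ∨ ¬¬(∃a ¬S(a)) ∨ (∀h ∀f (¬K(f) ∧ R(h))))
Drive negations inward (¬∀x A ≡ ∃x ¬A, ¬∃x A ≡ ∀x ¬A, De Morgan for ∧/∨):
  (∀e ¬S(e)) ∧ (∀a S(a)) ∧ (∃h ∃f (K(f) ∨ ¬R(h)))
Extract every quantifier outward, since the variables are now distinct and don't occur free across branches:
  ∀e ∀a ∃h ∃f (¬S(e) ∧ S(a) ∧ (K(f) ∨ ¬R(h)))
The quantifier ∀e sits under an even number of negations (counting the antecedent side of each →), so it remains universal.

universal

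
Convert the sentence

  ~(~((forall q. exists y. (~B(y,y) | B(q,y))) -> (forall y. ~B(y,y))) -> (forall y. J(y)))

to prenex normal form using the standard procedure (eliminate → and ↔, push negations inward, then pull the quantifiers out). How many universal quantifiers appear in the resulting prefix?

1

Rewrite implications/biconditionals: A → B as ¬A ∨ B.
  ~(~~(~(forall q. exists y. (~B(y,y) | B(q,y))) | (forall y. ~B(y,y))) | (forall y. J(y)))
Move each ¬ inward, flipping quantifiers it crosses:
  (forall q. exists y. (~B(y,y) | B(q,y))) & (exists y. B(y,y)) & (exists y. ~J(y))
Give each quantifier a distinct variable: y↦z1, y↦z.
  (forall q. exists y. (~B(y,y) | B(q,y))) & (exists z1. B(z1,z1)) & (exists z. ~J(z))
Pull the quantifiers to the front (each side's bound variable is not free in the other side):
  forall q. exists y. exists z1. exists z. ((~B(y,y) | B(q,y)) & B(z1,z1) & ~J(z))
The prefix is forall q exists y exists z1 exists z: 1 universal, 3 existential.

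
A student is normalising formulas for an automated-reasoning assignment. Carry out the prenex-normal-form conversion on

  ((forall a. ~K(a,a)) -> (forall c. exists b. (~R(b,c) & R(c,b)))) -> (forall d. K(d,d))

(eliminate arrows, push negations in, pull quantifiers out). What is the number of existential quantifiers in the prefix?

1

Rewrite implications/biconditionals: A → B as ¬A ∨ B.
  ~(~(forall a. ~K(a,a)) | (forall c. exists b. (~R(b,c) & R(c,b)))) | (forall d. K(d,d))
Drive negations inward (¬∀x A ≡ ∃x ¬A, ¬∃x A ≡ ∀x ¬A, De Morgan for ∧/∨):
  (forall a. ~K(a,a)) & (exists c. forall b. (R(b,c) | ~R(c,b))) | (forall d. K(d,d))
Extract every quantifier outward, since the variables are now distinct and don't occur free across branches:
  forall a. exists c. forall b. forall d. (~K(a,a) & (R(b,c) | ~R(c,b)) | K(d,d))
The prefix is forall a exists c forall b forall d: 3 universal, 1 existential.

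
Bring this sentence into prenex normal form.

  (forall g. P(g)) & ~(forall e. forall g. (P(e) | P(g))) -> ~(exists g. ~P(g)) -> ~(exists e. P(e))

exists g. forall e. forall p. exists w. forall x1. (~P(g) | P(e) | P(p) | ~P(w) | ~P(x1))

Rewrite implications/biconditionals: A → B as ¬A ∨ B.
  ~((forall g. P(g)) & ~(forall e. forall g. (P(e) | P(g)))) | ~~(exists g. ~P(g)) | ~(exists e. P(e))
Drive negations inward (¬∀x A ≡ ∃x ¬A, ¬∃x A ≡ ∀x ¬A, De Morgan for ∧/∨):
  (exists g. ~P(g)) | (forall e. forall g. (P(e) | P(g))) | (exists g. ~P(g)) | (forall e. ~P(e))
Rename bound variables to avoid capture: g↦p, g↦w, e↦x1.
  (exists g. ~P(g)) | (forall e. forall p. (P(e) | P(p))) | (exists w. ~P(w)) | (forall x1. ~P(x1))
Pull the quantifiers to the front (each side's bound variable is not free in the other side):
  exists g. forall e. forall p. exists w. forall x1. (~P(g) | P(e) | P(p) | ~P(w) | ~P(x1))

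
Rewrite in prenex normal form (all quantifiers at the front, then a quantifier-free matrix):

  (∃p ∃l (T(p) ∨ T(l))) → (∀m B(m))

Eliminate → and ↔ using ¬ and ∨.
  ¬(∃p ∃l (T(p) ∨ T(l))) ∨ (∀m B(m))
Push ¬ through the quantifiers and connectives to reach negation normal form:
  (∀p ∀l (¬T(p) ∧ ¬T(l))) ∨ (∀m B(m))
All bound variables are already distinct, so no renaming is needed.
Extract every quantifier outward, since the variables are now distinct and don't occur free across branches:
  ∀p ∀l ∀m (¬T(p) ∧ ¬T(l) ∨ B(m))

∀p ∀l ∀m (¬T(p) ∧ ¬T(l) ∨ B(m))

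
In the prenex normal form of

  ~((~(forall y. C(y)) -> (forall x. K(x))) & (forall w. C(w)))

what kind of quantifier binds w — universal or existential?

First replace A → B with ¬A ∨ B.
  ~((~~(forall y. C(y)) | (forall x. K(x))) & (forall w. C(w)))
Drive negations inward (¬∀x A ≡ ∃x ¬A, ¬∃x A ≡ ∀x ¬A, De Morgan for ∧/∨):
  (exists y. ~C(y)) & (exists x. ~K(x)) | (exists w. ~C(w))
All bound variables are already distinct, so no renaming is needed.
Pull the quantifiers to the front (each side's bound variable is not free in the other side):
  exists y. exists x. exists w. (~C(y) & ~K(x) | ~C(w))
The quantifier forall w sits under an odd number of negations (counting the antecedent side of each →), so it flips to exists w.

existential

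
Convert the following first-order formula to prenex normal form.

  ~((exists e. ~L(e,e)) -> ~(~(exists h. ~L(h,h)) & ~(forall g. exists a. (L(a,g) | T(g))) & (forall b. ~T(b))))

exists e. forall h. exists g. forall a. forall b. (~L(e,e) & L(h,h) & ~L(a,g) & ~T(g) & ~T(b))

First replace A → B with ¬A ∨ B.
  ~(~(exists e. ~L(e,e)) | ~(~(exists h. ~L(h,h)) & ~(forall g. exists a. (L(a,g) | T(g))) & (forall b. ~T(b))))
Push ¬ through the quantifiers and connectives to reach negation normal form:
  (exists e. ~L(e,e)) & (forall h. L(h,h)) & (exists g. forall a. (~L(a,g) & ~T(g))) & (forall b. ~T(b))
All bound variables are already distinct, so no renaming is needed.
Pull the quantifiers to the front (each side's bound variable is not free in the other side):
  exists e. forall h. exists g. forall a. forall b. (~L(e,e) & L(h,h) & ~L(a,g) & ~T(g) & ~T(b))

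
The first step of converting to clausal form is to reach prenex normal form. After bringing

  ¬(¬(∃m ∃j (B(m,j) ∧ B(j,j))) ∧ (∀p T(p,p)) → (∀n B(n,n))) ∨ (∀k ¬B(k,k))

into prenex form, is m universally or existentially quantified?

Eliminate → and ↔ using ¬ and ∨.
  ¬(¬(¬(∃m ∃j (B(m,j) ∧ B(j,j))) ∧ (∀p T(p,p))) ∨ (∀n B(n,n))) ∨ (∀k ¬B(k,k))
Drive negations inward (¬∀x A ≡ ∃x ¬A, ¬∃x A ≡ ∀x ¬A, De Morgan for ∧/∨):
  (∀m ∀j (¬B(m,j) ∨ ¬B(j,j))) ∧ (∀p T(p,p)) ∧ (∃n ¬B(n,n)) ∨ (∀k ¬B(k,k))
All bound variables are already distinct, so no renaming is needed.
Extract every quantifier outward, since the variables are now distinct and don't occur free across branches:
  ∀m ∀j ∀p ∃n ∀k ((¬B(m,j) ∨ ¬B(j,j)) ∧ T(p,p) ∧ ¬B(n,n) ∨ ¬B(k,k))
The quantifier ∃m sits under an odd number of negations (counting the antecedent side of each →), so it flips to ∀m.

universal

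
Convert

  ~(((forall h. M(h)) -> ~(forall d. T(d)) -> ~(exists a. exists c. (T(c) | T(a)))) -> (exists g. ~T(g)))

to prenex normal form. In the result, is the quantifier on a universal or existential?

universal

Rewrite implications/biconditionals: A → B as ¬A ∨ B.
  ~(~(~(forall h. M(h)) | ~~(forall d. T(d)) | ~(exists a. exists c. (T(c) | T(a)))) | (exists g. ~T(g)))
Move each ¬ inward, flipping quantifiers it crosses:
  ((exists h. ~M(h)) | (forall d. T(d)) | (forall a. forall c. (~T(c) & ~T(a)))) & (forall g. T(g))
All bound variables are already distinct, so no renaming is needed.
Extract every quantifier outward, since the variables are now distinct and don't occur free across branches:
  exists h. forall d. forall a. forall c. forall g. ((~M(h) | T(d) | ~T(c) & ~T(a)) & T(g))
The quantifier exists a sits under an odd number of negations (counting the antecedent side of each →), so it flips to forall a.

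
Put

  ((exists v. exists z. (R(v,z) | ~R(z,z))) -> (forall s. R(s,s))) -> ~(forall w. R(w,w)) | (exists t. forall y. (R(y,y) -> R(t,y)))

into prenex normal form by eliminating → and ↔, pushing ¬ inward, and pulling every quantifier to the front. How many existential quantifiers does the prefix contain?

First replace A → B with ¬A ∨ B.
  ~(~(exists v. exists z. (R(v,z) | ~R(z,z))) | (forall s. R(s,s))) | ~(forall w. R(w,w)) | (exists t. forall y. (~R(y,y) | R(t,y)))
Push ¬ through the quantifiers and connectives to reach negation normal form:
  (exists v. exists z. (R(v,z) | ~R(z,z))) & (exists s. ~R(s,s)) | (exists w. ~R(w,w)) | (exists t. forall y. (~R(y,y) | R(t,y)))
Finally move all quantifiers to the prefix:
  exists v. exists z. exists s. exists w. exists t. forall y. ((R(v,z) | ~R(z,z)) & ~R(s,s) | ~R(w,w) | ~R(y,y) | R(t,y))
The prefix is exists v exists z exists s exists w exists t forall y: 1 universal, 5 existential.

5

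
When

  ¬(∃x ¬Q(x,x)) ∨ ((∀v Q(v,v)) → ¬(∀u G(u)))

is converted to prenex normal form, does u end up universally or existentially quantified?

Rewrite implications/biconditionals: A → B as ¬A ∨ B.
  ¬(∃x ¬Q(x,x)) ∨ ¬(∀v Q(v,v)) ∨ ¬(∀u G(u))
Push ¬ through the quantifiers and connectives to reach negation normal form:
  (∀x Q(x,x)) ∨ (∃v ¬Q(v,v)) ∨ (∃u ¬G(u))
All bound variables are already distinct, so no renaming is needed.
Extract every quantifier outward, since the variables are now distinct and don't occur free across branches:
  ∀x ∃v ∃u (Q(x,x) ∨ ¬Q(v,v) ∨ ¬G(u))
The quantifier ∀u sits under an odd number of negations (counting the antecedent side of each →), so it flips to ∃u.

existential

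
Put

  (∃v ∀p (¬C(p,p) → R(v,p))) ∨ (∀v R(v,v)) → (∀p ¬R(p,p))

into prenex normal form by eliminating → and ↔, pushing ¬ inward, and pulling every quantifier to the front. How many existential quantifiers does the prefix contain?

2

Eliminate → and ↔ using ¬ and ∨.
  ¬((∃v ∀p (¬¬C(p,p) ∨ R(v,p))) ∨ (∀v R(v,v))) ∨ (∀p ¬R(p,p))
Move each ¬ inward, flipping quantifiers it crosses:
  (∀v ∃p (¬C(p,p) ∧ ¬R(v,p))) ∧ (∃v ¬R(v,v)) ∨ (∀p ¬R(p,p))
Give each quantifier a distinct variable: v↦z1, p↦r.
  (∀v ∃p (¬C(p,p) ∧ ¬R(v,p))) ∧ (∃z1 ¬R(z1,z1)) ∨ (∀r ¬R(r,r))
Extract every quantifier outward, since the variables are now distinct and don't occur free across branches:
  ∀v ∃p ∃z1 ∀r (¬C(p,p) ∧ ¬R(v,p) ∧ ¬R(z1,z1) ∨ ¬R(r,r))
The prefix is ∀v ∃p ∃z1 ∀r: 2 universal, 2 existential.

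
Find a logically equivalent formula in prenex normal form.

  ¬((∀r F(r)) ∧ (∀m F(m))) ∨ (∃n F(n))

∃r ∃m ∃n (¬F(r) ∨ ¬F(m) ∨ F(n))

Move each ¬ inward, flipping quantifiers it crosses:
  (∃r ¬F(r)) ∨ (∃m ¬F(m)) ∨ (∃n F(n))
Finally move all quantifiers to the prefix:
  ∃r ∃m ∃n (¬F(r) ∨ ¬F(m) ∨ F(n))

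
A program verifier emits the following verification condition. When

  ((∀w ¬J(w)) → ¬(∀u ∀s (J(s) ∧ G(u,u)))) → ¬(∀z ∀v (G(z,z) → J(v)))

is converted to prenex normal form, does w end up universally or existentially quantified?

universal

First replace A → B with ¬A ∨ B.
  ¬(¬(∀w ¬J(w)) ∨ ¬(∀u ∀s (J(s) ∧ G(u,u)))) ∨ ¬(∀z ∀v (¬G(z,z) ∨ J(v)))
Drive negations inward (¬∀x A ≡ ∃x ¬A, ¬∃x A ≡ ∀x ¬A, De Morgan for ∧/∨):
  (∀w ¬J(w)) ∧ (∀u ∀s (J(s) ∧ G(u,u))) ∨ (∃z ∃v (G(z,z) ∧ ¬J(v)))
Finally move all quantifiers to the prefix:
  ∀w ∀u ∀s ∃z ∃v (¬J(w) ∧ J(s) ∧ G(u,u) ∨ G(z,z) ∧ ¬J(v))
The quantifier ∀w sits under an even number of negations (counting the antecedent side of each →), so it remains universal.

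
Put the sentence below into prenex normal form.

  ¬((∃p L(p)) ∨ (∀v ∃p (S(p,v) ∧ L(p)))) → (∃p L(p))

First replace A → B with ¬A ∨ B.
  ¬¬((∃p L(p)) ∨ (∀v ∃p (S(p,v) ∧ L(p)))) ∨ (∃p L(p))
Drive negations inward (¬∀x A ≡ ∃x ¬A, ¬∃x A ≡ ∀x ¬A, De Morgan for ∧/∨):
  (∃p L(p)) ∨ (∀v ∃p (S(p,v) ∧ L(p))) ∨ (∃p L(p))
Rename bound variables to avoid capture: p↦r, p↦y.
  (∃p L(p)) ∨ (∀v ∃r (S(r,v) ∧ L(r))) ∨ (∃y L(y))
Finally move all quantifiers to the prefix:
  ∃p ∀v ∃r ∃y (L(p) ∨ S(r,v) ∧ L(r) ∨ L(y))

∃p ∀v ∃r ∃y (L(p) ∨ S(r,v) ∧ L(r) ∨ L(y))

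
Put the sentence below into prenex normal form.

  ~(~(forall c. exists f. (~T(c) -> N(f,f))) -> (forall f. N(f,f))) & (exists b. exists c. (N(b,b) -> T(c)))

Rewrite implications/biconditionals: A → B as ¬A ∨ B.
  ~(~~(forall c. exists f. (~~T(c) | N(f,f))) | (forall f. N(f,f))) & (exists b. exists c. (~N(b,b) | T(c)))
Drive negations inward (¬∀x A ≡ ∃x ¬A, ¬∃x A ≡ ∀x ¬A, De Morgan for ∧/∨):
  (exists c. forall f. (~T(c) & ~N(f,f))) & (exists f. ~N(f,f)) & (exists b. exists c. (~N(b,b) | T(c)))
Rename bound variables to avoid capture: f↦p, c↦z1.
  (exists c. forall f. (~T(c) & ~N(f,f))) & (exists p. ~N(p,p)) & (exists b. exists z1. (~N(b,b) | T(z1)))
Finally move all quantifiers to the prefix:
  exists c. forall f. exists p. exists b. exists z1. (~T(c) & ~N(f,f) & ~N(p,p) & (~N(b,b) | T(z1)))

exists c. forall f. exists p. exists b. exists z1. (~T(c) & ~N(f,f) & ~N(p,p) & (~N(b,b) | T(z1)))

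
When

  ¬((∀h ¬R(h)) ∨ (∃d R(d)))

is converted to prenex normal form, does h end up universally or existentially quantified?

Drive negations inward (¬∀x A ≡ ∃x ¬A, ¬∃x A ≡ ∀x ¬A, De Morgan for ∧/∨):
  (∃h R(h)) ∧ (∀d ¬R(d))
All bound variables are already distinct, so no renaming is needed.
Finally move all quantifiers to the prefix:
  ∃h ∀d (R(h) ∧ ¬R(d))
The quantifier ∀h sits under an odd number of negations, so it flips to ∃h.

existential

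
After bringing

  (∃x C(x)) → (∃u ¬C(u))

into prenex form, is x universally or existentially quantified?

universal

Rewrite implications/biconditionals: A → B as ¬A ∨ B.
  ¬(∃x C(x)) ∨ (∃u ¬C(u))
Push ¬ through the quantifiers and connectives to reach negation normal form:
  (∀x ¬C(x)) ∨ (∃u ¬C(u))
Extract every quantifier outward, since the variables are now distinct and don't occur free across branches:
  ∀x ∃u (¬C(x) ∨ ¬C(u))
The quantifier ∃x sits under an odd number of negations (counting the antecedent side of each →), so it flips to ∀x.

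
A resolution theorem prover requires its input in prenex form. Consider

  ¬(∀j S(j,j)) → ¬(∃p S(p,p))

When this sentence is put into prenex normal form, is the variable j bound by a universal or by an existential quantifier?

Rewrite implications/biconditionals: A → B as ¬A ∨ B.
  ¬¬(∀j S(j,j)) ∨ ¬(∃p S(p,p))
Push ¬ through the quantifiers and connectives to reach negation normal form:
  (∀j S(j,j)) ∨ (∀p ¬S(p,p))
All bound variables are already distinct, so no renaming is needed.
Pull the quantifiers to the front (each side's bound variable is not free in the other side):
  ∀j ∀p (S(j,j) ∨ ¬S(p,p))
The quantifier ∀j sits under an even number of negations (counting the antecedent side of each →), so it remains universal.

universal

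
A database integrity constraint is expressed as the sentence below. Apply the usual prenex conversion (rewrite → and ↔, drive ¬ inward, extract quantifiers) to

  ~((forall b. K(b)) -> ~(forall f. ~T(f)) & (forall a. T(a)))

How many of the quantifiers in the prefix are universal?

First replace A → B with ¬A ∨ B.
  ~(~(forall b. K(b)) | ~(forall f. ~T(f)) & (forall a. T(a)))
Push ¬ through the quantifiers and connectives to reach negation normal form:
  (forall b. K(b)) & ((forall f. ~T(f)) | (exists a. ~T(a)))
Extract every quantifier outward, since the variables are now distinct and don't occur free across branches:
  forall b. forall f. exists a. (K(b) & (~T(f) | ~T(a)))
The prefix is forall b forall f exists a: 2 universal, 1 existential.

2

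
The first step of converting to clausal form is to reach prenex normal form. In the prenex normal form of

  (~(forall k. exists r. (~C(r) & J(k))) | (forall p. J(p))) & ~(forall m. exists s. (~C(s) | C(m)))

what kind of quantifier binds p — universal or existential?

universal

Drive negations inward (¬∀x A ≡ ∃x ¬A, ¬∃x A ≡ ∀x ¬A, De Morgan for ∧/∨):
  ((exists k. forall r. (C(r) | ~J(k))) | (forall p. J(p))) & (exists m. forall s. (C(s) & ~C(m)))
All bound variables are already distinct, so no renaming is needed.
Finally move all quantifiers to the prefix:
  exists k. forall r. forall p. exists m. forall s. ((C(r) | ~J(k) | J(p)) & C(s) & ~C(m))
The quantifier forall p sits under an even number of negations, so it remains universal.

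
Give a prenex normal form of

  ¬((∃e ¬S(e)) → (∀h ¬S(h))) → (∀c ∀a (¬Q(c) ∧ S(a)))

∀e ∀h ∀c ∀a (S(e) ∨ ¬S(h) ∨ ¬Q(c) ∧ S(a))

Rewrite implications/biconditionals: A → B as ¬A ∨ B.
  ¬¬(¬(∃e ¬S(e)) ∨ (∀h ¬S(h))) ∨ (∀c ∀a (¬Q(c) ∧ S(a)))
Push ¬ through the quantifiers and connectives to reach negation normal form:
  (∀e S(e)) ∨ (∀h ¬S(h)) ∨ (∀c ∀a (¬Q(c) ∧ S(a)))
All bound variables are already distinct, so no renaming is needed.
Pull the quantifiers to the front (each side's bound variable is not free in the other side):
  ∀e ∀h ∀c ∀a (S(e) ∨ ¬S(h) ∨ ¬Q(c) ∧ S(a))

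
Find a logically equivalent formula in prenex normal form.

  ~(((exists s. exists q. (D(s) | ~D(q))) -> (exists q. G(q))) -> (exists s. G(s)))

Rewrite implications/biconditionals: A → B as ¬A ∨ B.
  ~(~(~(exists s. exists q. (D(s) | ~D(q))) | (exists q. G(q))) | (exists s. G(s)))
Push ¬ through the quantifiers and connectives to reach negation normal form:
  ((forall s. forall q. (~D(s) & D(q))) | (exists q. G(q))) & (forall s. ~G(s))
Give each quantifier a distinct variable: q↦w1, s↦p.
  ((forall s. forall q. (~D(s) & D(q))) | (exists w1. G(w1))) & (forall p. ~G(p))
Pull the quantifiers to the front (each side's bound variable is not free in the other side):
  forall s. forall q. exists w1. forall p. ((~D(s) & D(q) | G(w1)) & ~G(p))

forall s. forall q. exists w1. forall p. ((~D(s) & D(q) | G(w1)) & ~G(p))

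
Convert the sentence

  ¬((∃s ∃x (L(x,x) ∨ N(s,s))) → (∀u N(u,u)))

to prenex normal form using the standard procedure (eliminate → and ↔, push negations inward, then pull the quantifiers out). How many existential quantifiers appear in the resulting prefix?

3

First replace A → B with ¬A ∨ B.
  ¬(¬(∃s ∃x (L(x,x) ∨ N(s,s))) ∨ (∀u N(u,u)))
Move each ¬ inward, flipping quantifiers it crosses:
  (∃s ∃x (L(x,x) ∨ N(s,s))) ∧ (∃u ¬N(u,u))
All bound variables are already distinct, so no renaming is needed.
Pull the quantifiers to the front (each side's bound variable is not free in the other side):
  ∃s ∃x ∃u ((L(x,x) ∨ N(s,s)) ∧ ¬N(u,u))
The prefix is ∃s ∃x ∃u: 0 universal, 3 existential.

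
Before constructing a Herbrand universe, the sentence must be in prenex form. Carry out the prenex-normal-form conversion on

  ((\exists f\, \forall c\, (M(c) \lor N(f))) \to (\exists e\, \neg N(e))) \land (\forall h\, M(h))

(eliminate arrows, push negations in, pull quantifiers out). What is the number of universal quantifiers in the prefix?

2

First replace A → B with ¬A ∨ B.
  (\neg (\exists f\, \forall c\, (M(c) \lor N(f))) \lor (\exists e\, \neg N(e))) \land (\forall h\, M(h))
Drive negations inward (¬∀x A ≡ ∃x ¬A, ¬∃x A ≡ ∀x ¬A, De Morgan for ∧/∨):
  ((\forall f\, \exists c\, (\neg M(c) \land \neg N(f))) \lor (\exists e\, \neg N(e))) \land (\forall h\, M(h))
All bound variables are already distinct, so no renaming is needed.
Extract every quantifier outward, since the variables are now distinct and don't occur free across branches:
  \forall f\, \exists c\, \exists e\, \forall h\, ((\neg M(c) \land \neg N(f) \lor \neg N(e)) \land M(h))
The prefix is \forall f \exists c \exists e \forall h: 2 universal, 2 existential.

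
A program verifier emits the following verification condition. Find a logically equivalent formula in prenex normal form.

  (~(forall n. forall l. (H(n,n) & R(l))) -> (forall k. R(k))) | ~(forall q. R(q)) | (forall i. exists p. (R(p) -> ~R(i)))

forall n. forall l. forall k. exists q. forall i. exists p. (H(n,n) & R(l) | R(k) | ~R(q) | ~R(p) | ~R(i))

Eliminate → and ↔ using ¬ and ∨.
  ~~(forall n. forall l. (H(n,n) & R(l))) | (forall k. R(k)) | ~(forall q. R(q)) | (forall i. exists p. (~R(p) | ~R(i)))
Push ¬ through the quantifiers and connectives to reach negation normal form:
  (forall n. forall l. (H(n,n) & R(l))) | (forall k. R(k)) | (exists q. ~R(q)) | (forall i. exists p. (~R(p) | ~R(i)))
All bound variables are already distinct, so no renaming is needed.
Extract every quantifier outward, since the variables are now distinct and don't occur free across branches:
  forall n. forall l. forall k. exists q. forall i. exists p. (H(n,n) & R(l) | R(k) | ~R(q) | ~R(p) | ~R(i))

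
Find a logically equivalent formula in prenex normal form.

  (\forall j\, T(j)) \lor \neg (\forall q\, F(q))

\forall j\, \exists q\, (T(j) \lor \neg F(q))

Move each ¬ inward, flipping quantifiers it crosses:
  (\forall j\, T(j)) \lor (\exists q\, \neg F(q))
All bound variables are already distinct, so no renaming is needed.
Finally move all quantifiers to the prefix:
  \forall j\, \exists q\, (T(j) \lor \neg F(q))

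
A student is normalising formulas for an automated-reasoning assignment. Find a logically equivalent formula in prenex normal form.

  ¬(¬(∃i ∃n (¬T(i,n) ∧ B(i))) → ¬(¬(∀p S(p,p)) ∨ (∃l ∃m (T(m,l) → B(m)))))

Eliminate → and ↔ using ¬ and ∨.
  ¬(¬¬(∃i ∃n (¬T(i,n) ∧ B(i))) ∨ ¬(¬(∀p S(p,p)) ∨ (∃l ∃m (¬T(m,l) ∨ B(m)))))
Push ¬ through the quantifiers and connectives to reach negation normal form:
  (∀i ∀n (T(i,n) ∨ ¬B(i))) ∧ ((∃p ¬S(p,p)) ∨ (∃l ∃m (¬T(m,l) ∨ B(m))))
Pull the quantifiers to the front (each side's bound variable is not free in the other side):
  ∀i ∀n ∃p ∃l ∃m ((T(i,n) ∨ ¬B(i)) ∧ (¬S(p,p) ∨ ¬T(m,l) ∨ B(m)))

∀i ∀n ∃p ∃l ∃m ((T(i,n) ∨ ¬B(i)) ∧ (¬S(p,p) ∨ ¬T(m,l) ∨ B(m)))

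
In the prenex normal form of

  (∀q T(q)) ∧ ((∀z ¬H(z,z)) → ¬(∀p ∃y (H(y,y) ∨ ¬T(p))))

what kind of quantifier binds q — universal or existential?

universal

Rewrite implications/biconditionals: A → B as ¬A ∨ B.
  (∀q T(q)) ∧ (¬(∀z ¬H(z,z)) ∨ ¬(∀p ∃y (H(y,y) ∨ ¬T(p))))
Drive negations inward (¬∀x A ≡ ∃x ¬A, ¬∃x A ≡ ∀x ¬A, De Morgan for ∧/∨):
  (∀q T(q)) ∧ ((∃z H(z,z)) ∨ (∃p ∀y (¬H(y,y) ∧ T(p))))
All bound variables are already distinct, so no renaming is needed.
Finally move all quantifiers to the prefix:
  ∀q ∃z ∃p ∀y (T(q) ∧ (H(z,z) ∨ ¬H(y,y) ∧ T(p)))
The quantifier ∀q sits under an even number of negations (counting the antecedent side of each →), so it remains universal.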